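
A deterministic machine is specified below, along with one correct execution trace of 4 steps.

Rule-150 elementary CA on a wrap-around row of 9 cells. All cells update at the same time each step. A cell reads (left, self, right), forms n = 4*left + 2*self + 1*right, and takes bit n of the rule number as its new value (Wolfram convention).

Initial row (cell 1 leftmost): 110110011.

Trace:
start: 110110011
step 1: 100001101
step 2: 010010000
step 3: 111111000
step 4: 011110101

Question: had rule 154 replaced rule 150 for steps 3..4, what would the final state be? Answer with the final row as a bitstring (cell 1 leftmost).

(re-executing steps 3..4 under rule 154; state before step 3: 010010000)
step 3: 101101000
step 4: 001000101

001000101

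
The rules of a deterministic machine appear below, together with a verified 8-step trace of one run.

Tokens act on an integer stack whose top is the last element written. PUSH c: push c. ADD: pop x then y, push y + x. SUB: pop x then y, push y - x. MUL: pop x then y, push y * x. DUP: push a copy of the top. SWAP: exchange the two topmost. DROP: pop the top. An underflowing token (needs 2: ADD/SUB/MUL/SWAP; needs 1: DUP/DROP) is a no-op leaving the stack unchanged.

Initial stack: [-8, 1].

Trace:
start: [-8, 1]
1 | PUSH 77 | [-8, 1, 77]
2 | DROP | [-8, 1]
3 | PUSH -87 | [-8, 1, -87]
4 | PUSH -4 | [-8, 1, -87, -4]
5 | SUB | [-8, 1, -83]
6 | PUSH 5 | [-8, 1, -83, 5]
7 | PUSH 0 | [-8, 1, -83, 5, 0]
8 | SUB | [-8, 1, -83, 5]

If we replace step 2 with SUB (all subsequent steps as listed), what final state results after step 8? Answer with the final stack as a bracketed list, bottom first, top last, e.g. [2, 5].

[-8, -76, -83, 5]

(re-executing from step 2 with the substitution; state before step 2: [-8, 1, 77])
2 | SUB | [-8, -76]
3 | PUSH -87 | [-8, -76, -87]
4 | PUSH -4 | [-8, -76, -87, -4]
5 | SUB | [-8, -76, -83]
6 | PUSH 5 | [-8, -76, -83, 5]
7 | PUSH 0 | [-8, -76, -83, 5, 0]
8 | SUB | [-8, -76, -83, 5]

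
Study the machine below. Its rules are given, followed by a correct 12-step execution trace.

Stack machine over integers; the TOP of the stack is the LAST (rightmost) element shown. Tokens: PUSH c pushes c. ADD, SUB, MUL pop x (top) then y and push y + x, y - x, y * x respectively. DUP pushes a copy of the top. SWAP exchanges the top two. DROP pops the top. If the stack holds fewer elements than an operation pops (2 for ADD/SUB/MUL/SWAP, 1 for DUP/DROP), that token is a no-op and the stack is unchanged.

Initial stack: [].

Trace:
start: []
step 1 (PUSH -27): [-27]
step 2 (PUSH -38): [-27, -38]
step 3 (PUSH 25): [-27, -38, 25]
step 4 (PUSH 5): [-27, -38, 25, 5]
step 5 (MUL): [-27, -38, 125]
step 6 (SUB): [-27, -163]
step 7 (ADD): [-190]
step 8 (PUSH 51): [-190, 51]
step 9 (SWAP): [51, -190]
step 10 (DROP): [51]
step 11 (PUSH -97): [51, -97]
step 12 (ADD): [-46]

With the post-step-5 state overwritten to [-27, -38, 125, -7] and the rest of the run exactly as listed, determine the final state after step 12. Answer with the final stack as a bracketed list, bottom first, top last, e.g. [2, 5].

state after step 5 := [-27, -38, 125, -7]
step 6 (SUB): [-27, -38, 132]
step 7 (ADD): [-27, 94]
step 8 (PUSH 51): [-27, 94, 51]
step 9 (SWAP): [-27, 51, 94]
step 10 (DROP): [-27, 51]
step 11 (PUSH -97): [-27, 51, -97]
step 12 (ADD): [-27, -46]

[-27, -46]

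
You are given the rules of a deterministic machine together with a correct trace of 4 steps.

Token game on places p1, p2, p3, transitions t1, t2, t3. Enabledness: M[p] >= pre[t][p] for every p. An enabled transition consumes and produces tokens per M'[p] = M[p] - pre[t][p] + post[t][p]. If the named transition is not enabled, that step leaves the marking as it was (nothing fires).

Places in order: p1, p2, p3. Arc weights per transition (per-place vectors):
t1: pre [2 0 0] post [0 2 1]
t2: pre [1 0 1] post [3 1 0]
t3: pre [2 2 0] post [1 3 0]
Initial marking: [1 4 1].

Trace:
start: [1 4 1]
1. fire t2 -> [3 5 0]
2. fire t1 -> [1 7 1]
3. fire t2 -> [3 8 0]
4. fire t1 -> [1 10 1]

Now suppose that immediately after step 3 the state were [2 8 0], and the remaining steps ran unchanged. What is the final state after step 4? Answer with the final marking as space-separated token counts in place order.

0 10 1

state after step 3 := [2 8 0]
4. fire t1 -> [0 10 1]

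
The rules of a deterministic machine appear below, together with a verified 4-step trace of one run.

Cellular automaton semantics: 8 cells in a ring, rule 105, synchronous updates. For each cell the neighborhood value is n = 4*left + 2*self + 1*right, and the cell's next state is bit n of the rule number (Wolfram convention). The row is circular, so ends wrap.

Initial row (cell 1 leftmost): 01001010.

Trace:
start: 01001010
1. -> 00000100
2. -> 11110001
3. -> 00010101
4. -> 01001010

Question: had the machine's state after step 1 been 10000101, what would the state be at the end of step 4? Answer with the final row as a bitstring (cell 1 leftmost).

state after step 1 := 10000101
2. -> 10110011
3. -> 11110010
4. -> 10010001

10010001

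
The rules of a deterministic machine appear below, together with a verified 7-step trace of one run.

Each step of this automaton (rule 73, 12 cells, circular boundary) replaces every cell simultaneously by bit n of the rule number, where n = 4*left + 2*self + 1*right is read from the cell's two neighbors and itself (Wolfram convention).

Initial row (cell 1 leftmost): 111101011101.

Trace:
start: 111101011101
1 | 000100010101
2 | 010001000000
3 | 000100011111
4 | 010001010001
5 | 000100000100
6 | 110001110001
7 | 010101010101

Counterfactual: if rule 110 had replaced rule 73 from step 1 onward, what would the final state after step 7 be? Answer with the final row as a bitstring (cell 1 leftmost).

(re-executing steps 1..7 under rule 110; state before step 1: 111101011101)
1 | 000111110111
2 | 001100011101
3 | 011100110111
4 | 110101111101
5 | 011111000111
6 | 110001001101
7 | 010011011111

010011011111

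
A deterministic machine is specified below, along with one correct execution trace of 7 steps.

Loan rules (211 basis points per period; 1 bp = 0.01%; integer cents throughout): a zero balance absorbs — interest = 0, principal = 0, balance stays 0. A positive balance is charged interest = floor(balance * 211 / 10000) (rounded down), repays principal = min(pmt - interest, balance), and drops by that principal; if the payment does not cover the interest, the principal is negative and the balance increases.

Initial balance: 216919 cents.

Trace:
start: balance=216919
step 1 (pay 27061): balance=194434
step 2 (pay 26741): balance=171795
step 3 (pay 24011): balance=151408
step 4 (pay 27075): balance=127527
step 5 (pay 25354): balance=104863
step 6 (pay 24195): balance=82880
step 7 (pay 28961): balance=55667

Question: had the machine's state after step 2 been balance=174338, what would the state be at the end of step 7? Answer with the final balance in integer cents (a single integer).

state after step 2 := balance=174338
step 3 (pay 24011): balance=154005
step 4 (pay 27075): balance=130179
step 5 (pay 25354): balance=107571
step 6 (pay 24195): balance=85645
step 7 (pay 28961): balance=58491

58491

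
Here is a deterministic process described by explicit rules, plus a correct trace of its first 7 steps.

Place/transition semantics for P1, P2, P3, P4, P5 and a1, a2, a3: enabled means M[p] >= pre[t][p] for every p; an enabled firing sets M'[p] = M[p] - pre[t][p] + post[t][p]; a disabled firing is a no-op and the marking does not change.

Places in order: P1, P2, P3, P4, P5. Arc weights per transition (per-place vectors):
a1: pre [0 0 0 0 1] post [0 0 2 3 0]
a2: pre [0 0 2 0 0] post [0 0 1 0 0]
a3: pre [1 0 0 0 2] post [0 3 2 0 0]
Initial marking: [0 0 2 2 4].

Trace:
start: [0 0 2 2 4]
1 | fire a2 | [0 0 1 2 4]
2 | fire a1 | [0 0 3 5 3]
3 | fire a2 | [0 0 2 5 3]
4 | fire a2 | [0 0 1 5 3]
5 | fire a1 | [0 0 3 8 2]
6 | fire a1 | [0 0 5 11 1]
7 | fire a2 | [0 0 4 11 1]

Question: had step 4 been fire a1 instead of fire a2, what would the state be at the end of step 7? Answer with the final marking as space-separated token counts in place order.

(re-executing from step 4 with the substitution; state before step 4: [0 0 2 5 3])
4 | fire a1 | [0 0 4 8 2]
5 | fire a1 | [0 0 6 11 1]
6 | fire a1 | [0 0 8 14 0]
7 | fire a2 | [0 0 7 14 0]

0 0 7 14 0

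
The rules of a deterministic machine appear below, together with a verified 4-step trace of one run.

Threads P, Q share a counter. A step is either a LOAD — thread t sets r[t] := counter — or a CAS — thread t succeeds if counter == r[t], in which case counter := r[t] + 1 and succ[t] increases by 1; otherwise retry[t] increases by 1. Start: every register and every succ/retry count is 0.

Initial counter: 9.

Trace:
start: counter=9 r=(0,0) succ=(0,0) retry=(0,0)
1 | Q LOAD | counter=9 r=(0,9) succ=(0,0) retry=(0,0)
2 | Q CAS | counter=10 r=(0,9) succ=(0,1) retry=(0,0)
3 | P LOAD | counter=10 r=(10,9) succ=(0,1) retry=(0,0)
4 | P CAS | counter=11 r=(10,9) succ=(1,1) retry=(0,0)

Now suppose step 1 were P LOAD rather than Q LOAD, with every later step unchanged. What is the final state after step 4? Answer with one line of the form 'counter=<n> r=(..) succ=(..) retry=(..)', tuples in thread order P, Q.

counter=10 r=(9,0) succ=(1,0) retry=(0,1)

(re-executing from step 1 with the substitution; state before step 1: counter=9 r=(0,0) succ=(0,0) retry=(0,0))
1 | P LOAD | counter=9 r=(9,0) succ=(0,0) retry=(0,0)
2 | Q CAS | counter=9 r=(9,0) succ=(0,0) retry=(0,1)
3 | P LOAD | counter=9 r=(9,0) succ=(0,0) retry=(0,1)
4 | P CAS | counter=10 r=(9,0) succ=(1,0) retry=(0,1)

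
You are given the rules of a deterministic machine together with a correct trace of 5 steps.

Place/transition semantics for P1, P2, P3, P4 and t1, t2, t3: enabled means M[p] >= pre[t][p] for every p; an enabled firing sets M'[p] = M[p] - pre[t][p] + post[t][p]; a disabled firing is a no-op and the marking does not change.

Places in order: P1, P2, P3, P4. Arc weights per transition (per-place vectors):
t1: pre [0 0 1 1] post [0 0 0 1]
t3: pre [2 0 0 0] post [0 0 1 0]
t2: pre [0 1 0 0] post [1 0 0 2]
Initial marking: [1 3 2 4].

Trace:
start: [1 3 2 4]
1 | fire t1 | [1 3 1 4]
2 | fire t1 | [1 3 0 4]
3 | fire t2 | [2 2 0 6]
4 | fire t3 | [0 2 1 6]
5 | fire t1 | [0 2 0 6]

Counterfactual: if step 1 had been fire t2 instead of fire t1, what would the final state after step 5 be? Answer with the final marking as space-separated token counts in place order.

1 1 1 8

(re-executing from step 1 with the substitution; state before step 1: [1 3 2 4])
1 | fire t2 | [2 2 2 6]
2 | fire t1 | [2 2 1 6]
3 | fire t2 | [3 1 1 8]
4 | fire t3 | [1 1 2 8]
5 | fire t1 | [1 1 1 8]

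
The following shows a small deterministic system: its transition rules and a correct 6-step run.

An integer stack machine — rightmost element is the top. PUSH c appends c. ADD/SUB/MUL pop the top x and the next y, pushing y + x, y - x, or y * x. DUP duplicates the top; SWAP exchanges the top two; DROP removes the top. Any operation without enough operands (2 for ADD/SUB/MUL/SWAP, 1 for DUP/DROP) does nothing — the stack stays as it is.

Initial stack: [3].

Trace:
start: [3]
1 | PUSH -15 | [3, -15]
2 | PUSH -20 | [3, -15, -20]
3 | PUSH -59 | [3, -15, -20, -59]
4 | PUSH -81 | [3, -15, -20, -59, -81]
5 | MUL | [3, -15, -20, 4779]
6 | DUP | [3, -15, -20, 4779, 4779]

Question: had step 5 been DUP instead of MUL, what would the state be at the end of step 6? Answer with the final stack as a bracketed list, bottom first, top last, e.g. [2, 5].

[3, -15, -20, -59, -81, -81, -81]

(re-executing from step 5 with the substitution; state before step 5: [3, -15, -20, -59, -81])
5 | DUP | [3, -15, -20, -59, -81, -81]
6 | DUP | [3, -15, -20, -59, -81, -81, -81]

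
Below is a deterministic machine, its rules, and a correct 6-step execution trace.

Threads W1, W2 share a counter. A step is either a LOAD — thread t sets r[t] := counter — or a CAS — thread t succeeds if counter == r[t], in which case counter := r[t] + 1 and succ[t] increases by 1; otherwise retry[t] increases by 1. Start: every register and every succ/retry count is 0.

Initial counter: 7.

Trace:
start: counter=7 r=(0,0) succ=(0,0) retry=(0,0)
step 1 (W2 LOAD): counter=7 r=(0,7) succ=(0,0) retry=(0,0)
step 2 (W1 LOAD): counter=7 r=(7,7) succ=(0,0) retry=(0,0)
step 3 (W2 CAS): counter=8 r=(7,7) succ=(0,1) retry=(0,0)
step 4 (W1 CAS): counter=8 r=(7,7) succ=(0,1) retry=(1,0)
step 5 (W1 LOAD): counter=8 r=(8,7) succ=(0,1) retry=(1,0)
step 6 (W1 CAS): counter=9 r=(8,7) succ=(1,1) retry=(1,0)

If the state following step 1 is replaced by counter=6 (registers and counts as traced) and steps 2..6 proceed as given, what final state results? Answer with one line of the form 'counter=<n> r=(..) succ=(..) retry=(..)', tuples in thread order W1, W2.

counter=8 r=(7,7) succ=(2,0) retry=(0,1)

state after step 1 := counter=6 r=(0,7) succ=(0,0) retry=(0,0)
step 2 (W1 LOAD): counter=6 r=(6,7) succ=(0,0) retry=(0,0)
step 3 (W2 CAS): counter=6 r=(6,7) succ=(0,0) retry=(0,1)
step 4 (W1 CAS): counter=7 r=(6,7) succ=(1,0) retry=(0,1)
step 5 (W1 LOAD): counter=7 r=(7,7) succ=(1,0) retry=(0,1)
step 6 (W1 CAS): counter=8 r=(7,7) succ=(2,0) retry=(0,1)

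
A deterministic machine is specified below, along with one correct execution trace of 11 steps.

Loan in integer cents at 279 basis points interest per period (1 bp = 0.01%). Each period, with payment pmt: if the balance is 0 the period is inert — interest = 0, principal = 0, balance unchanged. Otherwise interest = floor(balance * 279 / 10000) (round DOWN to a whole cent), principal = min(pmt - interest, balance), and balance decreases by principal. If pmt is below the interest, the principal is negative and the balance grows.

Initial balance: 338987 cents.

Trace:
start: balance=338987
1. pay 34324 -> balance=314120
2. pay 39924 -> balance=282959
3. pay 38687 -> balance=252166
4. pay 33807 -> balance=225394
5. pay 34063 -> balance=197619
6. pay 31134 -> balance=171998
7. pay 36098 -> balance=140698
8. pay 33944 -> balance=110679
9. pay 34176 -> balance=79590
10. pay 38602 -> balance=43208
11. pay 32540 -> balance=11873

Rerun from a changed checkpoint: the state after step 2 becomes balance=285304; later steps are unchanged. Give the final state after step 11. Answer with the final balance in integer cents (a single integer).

14877

state after step 2 := balance=285304
3. pay 38687 -> balance=254576
4. pay 33807 -> balance=227871
5. pay 34063 -> balance=200165
6. pay 31134 -> balance=174615
7. pay 36098 -> balance=143388
8. pay 33944 -> balance=113444
9. pay 34176 -> balance=82433
10. pay 38602 -> balance=46130
11. pay 32540 -> balance=14877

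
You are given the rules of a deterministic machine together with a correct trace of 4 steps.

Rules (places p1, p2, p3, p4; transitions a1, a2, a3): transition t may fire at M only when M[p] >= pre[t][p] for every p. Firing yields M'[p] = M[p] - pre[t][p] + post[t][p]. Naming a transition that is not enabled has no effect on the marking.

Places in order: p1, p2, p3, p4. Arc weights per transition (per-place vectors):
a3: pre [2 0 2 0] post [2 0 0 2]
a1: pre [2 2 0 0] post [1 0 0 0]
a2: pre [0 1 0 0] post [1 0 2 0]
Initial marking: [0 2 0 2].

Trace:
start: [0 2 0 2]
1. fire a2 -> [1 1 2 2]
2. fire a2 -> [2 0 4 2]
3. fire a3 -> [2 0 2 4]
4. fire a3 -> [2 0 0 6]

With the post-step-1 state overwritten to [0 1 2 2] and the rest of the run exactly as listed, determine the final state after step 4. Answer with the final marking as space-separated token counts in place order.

1 0 4 2

state after step 1 := [0 1 2 2]
2. fire a2 -> [1 0 4 2]
3. fire a3 -> [1 0 4 2]
4. fire a3 -> [1 0 4 2]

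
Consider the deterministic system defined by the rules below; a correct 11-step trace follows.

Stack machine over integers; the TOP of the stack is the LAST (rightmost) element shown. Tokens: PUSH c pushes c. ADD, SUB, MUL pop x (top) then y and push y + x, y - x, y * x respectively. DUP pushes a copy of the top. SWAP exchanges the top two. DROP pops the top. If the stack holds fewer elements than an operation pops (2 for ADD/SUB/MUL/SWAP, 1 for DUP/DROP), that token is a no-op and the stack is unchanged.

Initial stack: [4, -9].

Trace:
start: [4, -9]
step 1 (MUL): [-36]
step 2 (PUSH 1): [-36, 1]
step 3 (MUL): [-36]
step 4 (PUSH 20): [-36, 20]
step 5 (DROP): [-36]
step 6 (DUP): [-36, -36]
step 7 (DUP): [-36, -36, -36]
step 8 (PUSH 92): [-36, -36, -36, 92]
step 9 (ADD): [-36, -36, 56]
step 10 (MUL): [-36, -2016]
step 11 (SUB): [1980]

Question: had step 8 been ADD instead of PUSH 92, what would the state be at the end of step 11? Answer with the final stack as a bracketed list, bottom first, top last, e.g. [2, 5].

(re-executing from step 8 with the substitution; state before step 8: [-36, -36, -36])
step 8 (ADD): [-36, -72]
step 9 (ADD): [-108]
step 10 (MUL): [-108]
step 11 (SUB): [-108]

[-108]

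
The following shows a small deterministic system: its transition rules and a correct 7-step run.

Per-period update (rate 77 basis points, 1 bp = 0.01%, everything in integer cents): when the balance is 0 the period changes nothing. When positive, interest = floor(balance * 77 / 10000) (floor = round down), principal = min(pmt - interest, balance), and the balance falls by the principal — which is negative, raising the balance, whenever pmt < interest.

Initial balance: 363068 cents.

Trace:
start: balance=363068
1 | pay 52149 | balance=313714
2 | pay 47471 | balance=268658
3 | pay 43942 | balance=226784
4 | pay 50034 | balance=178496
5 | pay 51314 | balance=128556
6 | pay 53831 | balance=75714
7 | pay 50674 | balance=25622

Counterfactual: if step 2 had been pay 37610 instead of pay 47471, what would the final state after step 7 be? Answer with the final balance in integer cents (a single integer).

(re-executing from step 2 with the substitution; state before step 2: balance=313714)
2 | pay 37610 | balance=278519
3 | pay 43942 | balance=236721
4 | pay 50034 | balance=188509
5 | pay 51314 | balance=138646
6 | pay 53831 | balance=85882
7 | pay 50674 | balance=35869

35869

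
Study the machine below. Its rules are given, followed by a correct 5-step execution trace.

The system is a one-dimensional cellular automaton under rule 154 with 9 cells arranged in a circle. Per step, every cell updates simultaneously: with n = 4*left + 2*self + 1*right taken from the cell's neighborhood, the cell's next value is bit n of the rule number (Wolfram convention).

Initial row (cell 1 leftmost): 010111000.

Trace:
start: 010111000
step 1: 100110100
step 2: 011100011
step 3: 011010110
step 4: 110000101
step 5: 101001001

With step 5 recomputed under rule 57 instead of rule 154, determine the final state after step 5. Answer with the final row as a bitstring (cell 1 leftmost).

(re-executing step 5 under rule 57; state before step 5: 110000101)
step 5: 001110011

001110011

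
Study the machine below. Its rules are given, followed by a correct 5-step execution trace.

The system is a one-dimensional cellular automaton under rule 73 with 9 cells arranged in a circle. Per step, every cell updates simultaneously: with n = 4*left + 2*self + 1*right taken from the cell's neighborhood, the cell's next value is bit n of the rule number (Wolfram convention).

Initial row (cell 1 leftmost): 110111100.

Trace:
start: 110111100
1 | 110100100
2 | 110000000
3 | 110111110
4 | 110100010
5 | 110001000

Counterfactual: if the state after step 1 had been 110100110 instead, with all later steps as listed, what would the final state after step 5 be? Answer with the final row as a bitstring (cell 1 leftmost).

110110110

state after step 1 := 110100110
2 | 110000110
3 | 110110110
4 | 110110110
5 | 110110110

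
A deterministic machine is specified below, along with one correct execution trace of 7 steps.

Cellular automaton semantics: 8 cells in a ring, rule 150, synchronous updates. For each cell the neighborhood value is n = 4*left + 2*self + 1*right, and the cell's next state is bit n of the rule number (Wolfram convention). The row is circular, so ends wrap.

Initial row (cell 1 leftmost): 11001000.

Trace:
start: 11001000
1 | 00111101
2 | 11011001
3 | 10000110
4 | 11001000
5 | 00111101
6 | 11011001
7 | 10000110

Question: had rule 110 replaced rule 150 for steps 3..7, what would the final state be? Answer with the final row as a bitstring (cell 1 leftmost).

(re-executing steps 3..7 under rule 110; state before step 3: 11011001)
3 | 01111011
4 | 11001111
5 | 01011000
6 | 11111000
7 | 10001001

10001001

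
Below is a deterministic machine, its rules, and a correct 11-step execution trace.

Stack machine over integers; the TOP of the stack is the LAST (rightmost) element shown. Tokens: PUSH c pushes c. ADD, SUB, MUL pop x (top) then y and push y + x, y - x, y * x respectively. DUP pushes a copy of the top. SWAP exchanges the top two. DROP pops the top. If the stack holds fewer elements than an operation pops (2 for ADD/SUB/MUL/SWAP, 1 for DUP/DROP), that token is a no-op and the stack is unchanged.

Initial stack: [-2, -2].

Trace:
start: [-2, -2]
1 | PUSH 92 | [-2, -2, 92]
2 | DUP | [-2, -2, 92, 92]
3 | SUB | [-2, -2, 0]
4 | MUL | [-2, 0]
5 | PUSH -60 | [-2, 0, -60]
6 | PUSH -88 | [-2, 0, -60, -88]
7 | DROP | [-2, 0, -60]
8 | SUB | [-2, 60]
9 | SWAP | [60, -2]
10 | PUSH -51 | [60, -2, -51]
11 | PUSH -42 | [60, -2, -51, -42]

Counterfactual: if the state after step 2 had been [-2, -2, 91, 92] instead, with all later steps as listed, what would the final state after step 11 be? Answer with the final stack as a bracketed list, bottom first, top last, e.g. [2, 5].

state after step 2 := [-2, -2, 91, 92]
3 | SUB | [-2, -2, -1]
4 | MUL | [-2, 2]
5 | PUSH -60 | [-2, 2, -60]
6 | PUSH -88 | [-2, 2, -60, -88]
7 | DROP | [-2, 2, -60]
8 | SUB | [-2, 62]
9 | SWAP | [62, -2]
10 | PUSH -51 | [62, -2, -51]
11 | PUSH -42 | [62, -2, -51, -42]

[62, -2, -51, -42]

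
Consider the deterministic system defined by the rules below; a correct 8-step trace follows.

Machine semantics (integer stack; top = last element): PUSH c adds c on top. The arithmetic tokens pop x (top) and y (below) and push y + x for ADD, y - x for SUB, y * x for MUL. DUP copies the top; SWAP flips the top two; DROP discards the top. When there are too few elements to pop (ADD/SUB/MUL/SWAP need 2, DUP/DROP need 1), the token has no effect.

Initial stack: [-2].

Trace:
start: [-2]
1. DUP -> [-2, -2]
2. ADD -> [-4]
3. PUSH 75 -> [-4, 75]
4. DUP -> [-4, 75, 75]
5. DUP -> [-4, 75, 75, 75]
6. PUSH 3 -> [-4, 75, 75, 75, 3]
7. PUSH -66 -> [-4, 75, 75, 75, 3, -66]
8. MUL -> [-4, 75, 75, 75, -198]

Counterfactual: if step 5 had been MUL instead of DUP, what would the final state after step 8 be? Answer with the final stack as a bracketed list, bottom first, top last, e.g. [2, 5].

(re-executing from step 5 with the substitution; state before step 5: [-4, 75, 75])
5. MUL -> [-4, 5625]
6. PUSH 3 -> [-4, 5625, 3]
7. PUSH -66 -> [-4, 5625, 3, -66]
8. MUL -> [-4, 5625, -198]

[-4, 5625, -198]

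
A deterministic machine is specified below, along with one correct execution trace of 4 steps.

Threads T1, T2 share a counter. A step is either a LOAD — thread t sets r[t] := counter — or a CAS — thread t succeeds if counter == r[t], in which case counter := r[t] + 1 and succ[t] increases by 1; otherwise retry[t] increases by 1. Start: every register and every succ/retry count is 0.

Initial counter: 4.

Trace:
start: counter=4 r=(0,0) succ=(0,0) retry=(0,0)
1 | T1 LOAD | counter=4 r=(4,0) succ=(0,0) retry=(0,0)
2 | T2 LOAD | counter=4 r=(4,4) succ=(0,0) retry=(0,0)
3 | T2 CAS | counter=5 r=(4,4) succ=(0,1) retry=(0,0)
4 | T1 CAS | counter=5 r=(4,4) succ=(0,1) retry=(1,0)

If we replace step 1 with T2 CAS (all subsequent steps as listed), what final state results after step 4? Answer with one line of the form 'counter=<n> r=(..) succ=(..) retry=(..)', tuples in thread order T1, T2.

(re-executing from step 1 with the substitution; state before step 1: counter=4 r=(0,0) succ=(0,0) retry=(0,0))
1 | T2 CAS | counter=4 r=(0,0) succ=(0,0) retry=(0,1)
2 | T2 LOAD | counter=4 r=(0,4) succ=(0,0) retry=(0,1)
3 | T2 CAS | counter=5 r=(0,4) succ=(0,1) retry=(0,1)
4 | T1 CAS | counter=5 r=(0,4) succ=(0,1) retry=(1,1)

counter=5 r=(0,4) succ=(0,1) retry=(1,1)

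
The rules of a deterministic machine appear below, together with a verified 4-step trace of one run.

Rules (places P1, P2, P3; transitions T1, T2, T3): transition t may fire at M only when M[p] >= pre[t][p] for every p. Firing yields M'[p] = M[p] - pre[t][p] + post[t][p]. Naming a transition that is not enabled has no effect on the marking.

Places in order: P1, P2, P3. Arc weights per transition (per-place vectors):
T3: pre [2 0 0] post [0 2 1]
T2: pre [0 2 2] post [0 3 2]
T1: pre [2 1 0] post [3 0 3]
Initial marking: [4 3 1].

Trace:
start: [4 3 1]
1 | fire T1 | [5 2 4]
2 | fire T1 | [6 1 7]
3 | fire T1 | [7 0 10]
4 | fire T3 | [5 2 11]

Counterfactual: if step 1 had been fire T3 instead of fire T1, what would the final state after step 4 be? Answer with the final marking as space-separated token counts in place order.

2 5 9

(re-executing from step 1 with the substitution; state before step 1: [4 3 1])
1 | fire T3 | [2 5 2]
2 | fire T1 | [3 4 5]
3 | fire T1 | [4 3 8]
4 | fire T3 | [2 5 9]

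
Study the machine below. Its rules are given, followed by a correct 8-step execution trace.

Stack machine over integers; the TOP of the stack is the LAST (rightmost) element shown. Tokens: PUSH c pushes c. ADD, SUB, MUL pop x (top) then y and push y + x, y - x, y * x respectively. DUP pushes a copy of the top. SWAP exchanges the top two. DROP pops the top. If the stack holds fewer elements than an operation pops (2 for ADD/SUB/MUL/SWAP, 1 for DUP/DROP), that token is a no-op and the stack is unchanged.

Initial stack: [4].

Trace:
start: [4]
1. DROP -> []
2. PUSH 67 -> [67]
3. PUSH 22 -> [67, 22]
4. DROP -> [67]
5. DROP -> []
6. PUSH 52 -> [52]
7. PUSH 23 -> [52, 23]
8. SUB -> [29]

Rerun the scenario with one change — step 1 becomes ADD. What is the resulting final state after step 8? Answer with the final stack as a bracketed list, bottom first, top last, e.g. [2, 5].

(re-executing from step 1 with the substitution; state before step 1: [4])
1. ADD -> [4]
2. PUSH 67 -> [4, 67]
3. PUSH 22 -> [4, 67, 22]
4. DROP -> [4, 67]
5. DROP -> [4]
6. PUSH 52 -> [4, 52]
7. PUSH 23 -> [4, 52, 23]
8. SUB -> [4, 29]

[4, 29]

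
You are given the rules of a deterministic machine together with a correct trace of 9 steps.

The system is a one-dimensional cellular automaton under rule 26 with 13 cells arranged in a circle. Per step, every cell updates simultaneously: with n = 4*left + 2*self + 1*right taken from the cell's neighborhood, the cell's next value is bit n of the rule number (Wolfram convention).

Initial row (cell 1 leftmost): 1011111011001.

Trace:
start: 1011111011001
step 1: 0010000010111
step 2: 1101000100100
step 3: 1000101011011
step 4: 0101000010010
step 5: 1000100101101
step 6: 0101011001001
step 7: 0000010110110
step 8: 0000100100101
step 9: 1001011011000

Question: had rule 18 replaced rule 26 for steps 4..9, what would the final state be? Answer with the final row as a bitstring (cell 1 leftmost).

(re-executing steps 4..9 under rule 18; state before step 4: 1000101011011)
step 4: 0101000000000
step 5: 1000100000000
step 6: 0101010000001
step 7: 0000001000010
step 8: 0000010100101
step 9: 1000100011000

1000100011000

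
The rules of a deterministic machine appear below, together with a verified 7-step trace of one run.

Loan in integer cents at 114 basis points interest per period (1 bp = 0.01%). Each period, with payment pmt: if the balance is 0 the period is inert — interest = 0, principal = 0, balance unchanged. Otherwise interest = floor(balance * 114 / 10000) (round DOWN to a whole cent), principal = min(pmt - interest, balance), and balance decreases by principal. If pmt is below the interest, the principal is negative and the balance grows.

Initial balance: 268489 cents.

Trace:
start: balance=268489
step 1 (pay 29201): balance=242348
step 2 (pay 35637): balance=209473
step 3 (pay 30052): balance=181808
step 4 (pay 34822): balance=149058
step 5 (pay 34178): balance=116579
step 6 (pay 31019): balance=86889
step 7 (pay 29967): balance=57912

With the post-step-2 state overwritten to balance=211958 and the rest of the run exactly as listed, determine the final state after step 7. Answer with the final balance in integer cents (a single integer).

state after step 2 := balance=211958
step 3 (pay 30052): balance=184322
step 4 (pay 34822): balance=151601
step 5 (pay 34178): balance=119151
step 6 (pay 31019): balance=89490
step 7 (pay 29967): balance=60543

60543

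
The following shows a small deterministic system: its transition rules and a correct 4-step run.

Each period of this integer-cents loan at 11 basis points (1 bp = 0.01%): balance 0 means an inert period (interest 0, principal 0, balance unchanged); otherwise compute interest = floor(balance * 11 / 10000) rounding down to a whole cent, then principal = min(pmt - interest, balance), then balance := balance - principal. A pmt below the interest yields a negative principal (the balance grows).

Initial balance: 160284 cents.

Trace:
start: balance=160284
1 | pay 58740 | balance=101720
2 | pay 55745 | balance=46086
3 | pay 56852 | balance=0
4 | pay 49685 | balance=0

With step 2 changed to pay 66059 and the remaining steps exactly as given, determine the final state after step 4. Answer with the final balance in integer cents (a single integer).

0

(re-executing from step 2 with the substitution; state before step 2: balance=101720)
2 | pay 66059 | balance=35772
3 | pay 56852 | balance=0
4 | pay 49685 | balance=0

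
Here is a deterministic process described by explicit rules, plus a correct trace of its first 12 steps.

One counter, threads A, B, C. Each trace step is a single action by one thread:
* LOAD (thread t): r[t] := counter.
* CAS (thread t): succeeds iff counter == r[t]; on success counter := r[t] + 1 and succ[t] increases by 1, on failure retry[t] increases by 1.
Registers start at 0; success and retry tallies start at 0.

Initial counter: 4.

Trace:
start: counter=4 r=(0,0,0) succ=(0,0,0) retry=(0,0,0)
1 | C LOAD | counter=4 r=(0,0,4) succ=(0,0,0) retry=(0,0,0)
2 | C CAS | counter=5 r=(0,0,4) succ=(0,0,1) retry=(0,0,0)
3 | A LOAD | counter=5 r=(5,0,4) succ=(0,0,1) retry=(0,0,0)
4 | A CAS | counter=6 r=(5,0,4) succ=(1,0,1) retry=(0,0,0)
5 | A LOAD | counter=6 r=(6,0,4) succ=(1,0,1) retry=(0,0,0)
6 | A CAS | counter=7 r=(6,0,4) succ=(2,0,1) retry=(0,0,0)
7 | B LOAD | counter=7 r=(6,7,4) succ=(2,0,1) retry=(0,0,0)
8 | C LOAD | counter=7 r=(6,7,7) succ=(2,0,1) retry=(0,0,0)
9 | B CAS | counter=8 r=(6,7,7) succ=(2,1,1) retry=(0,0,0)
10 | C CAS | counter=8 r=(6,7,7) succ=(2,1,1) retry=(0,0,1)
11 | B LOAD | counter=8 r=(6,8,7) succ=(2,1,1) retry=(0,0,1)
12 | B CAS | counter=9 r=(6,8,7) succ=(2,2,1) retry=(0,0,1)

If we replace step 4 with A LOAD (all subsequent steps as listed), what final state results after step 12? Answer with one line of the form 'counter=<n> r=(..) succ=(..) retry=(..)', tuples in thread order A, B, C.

(re-executing from step 4 with the substitution; state before step 4: counter=5 r=(5,0,4) succ=(0,0,1) retry=(0,0,0))
4 | A LOAD | counter=5 r=(5,0,4) succ=(0,0,1) retry=(0,0,0)
5 | A LOAD | counter=5 r=(5,0,4) succ=(0,0,1) retry=(0,0,0)
6 | A CAS | counter=6 r=(5,0,4) succ=(1,0,1) retry=(0,0,0)
7 | B LOAD | counter=6 r=(5,6,4) succ=(1,0,1) retry=(0,0,0)
8 | C LOAD | counter=6 r=(5,6,6) succ=(1,0,1) retry=(0,0,0)
9 | B CAS | counter=7 r=(5,6,6) succ=(1,1,1) retry=(0,0,0)
10 | C CAS | counter=7 r=(5,6,6) succ=(1,1,1) retry=(0,0,1)
11 | B LOAD | counter=7 r=(5,7,6) succ=(1,1,1) retry=(0,0,1)
12 | B CAS | counter=8 r=(5,7,6) succ=(1,2,1) retry=(0,0,1)

counter=8 r=(5,7,6) succ=(1,2,1) retry=(0,0,1)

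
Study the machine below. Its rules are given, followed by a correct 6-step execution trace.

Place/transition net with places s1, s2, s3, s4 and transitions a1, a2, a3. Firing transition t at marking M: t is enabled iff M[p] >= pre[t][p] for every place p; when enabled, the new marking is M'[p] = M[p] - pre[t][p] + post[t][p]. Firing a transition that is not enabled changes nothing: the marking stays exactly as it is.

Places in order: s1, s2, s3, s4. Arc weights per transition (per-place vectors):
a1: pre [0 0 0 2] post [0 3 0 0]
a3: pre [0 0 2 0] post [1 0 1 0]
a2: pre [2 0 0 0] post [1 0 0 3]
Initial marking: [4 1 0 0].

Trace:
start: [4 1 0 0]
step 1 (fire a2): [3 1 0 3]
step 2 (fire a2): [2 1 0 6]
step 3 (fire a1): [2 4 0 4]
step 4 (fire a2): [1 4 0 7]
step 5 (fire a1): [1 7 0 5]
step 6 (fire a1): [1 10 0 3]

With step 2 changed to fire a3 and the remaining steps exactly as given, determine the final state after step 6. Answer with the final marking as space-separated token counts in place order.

(re-executing from step 2 with the substitution; state before step 2: [3 1 0 3])
step 2 (fire a3): [3 1 0 3]
step 3 (fire a1): [3 4 0 1]
step 4 (fire a2): [2 4 0 4]
step 5 (fire a1): [2 7 0 2]
step 6 (fire a1): [2 10 0 0]

2 10 0 0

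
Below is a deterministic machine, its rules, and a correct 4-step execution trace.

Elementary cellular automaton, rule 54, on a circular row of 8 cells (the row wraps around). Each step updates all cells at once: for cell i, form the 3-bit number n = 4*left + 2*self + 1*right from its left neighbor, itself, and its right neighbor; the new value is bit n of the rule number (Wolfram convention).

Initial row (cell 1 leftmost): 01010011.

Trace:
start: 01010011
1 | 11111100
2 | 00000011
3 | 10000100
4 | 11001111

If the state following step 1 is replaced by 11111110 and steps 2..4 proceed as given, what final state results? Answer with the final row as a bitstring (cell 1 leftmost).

01000100

state after step 1 := 11111110
2 | 00000001
3 | 10000011
4 | 01000100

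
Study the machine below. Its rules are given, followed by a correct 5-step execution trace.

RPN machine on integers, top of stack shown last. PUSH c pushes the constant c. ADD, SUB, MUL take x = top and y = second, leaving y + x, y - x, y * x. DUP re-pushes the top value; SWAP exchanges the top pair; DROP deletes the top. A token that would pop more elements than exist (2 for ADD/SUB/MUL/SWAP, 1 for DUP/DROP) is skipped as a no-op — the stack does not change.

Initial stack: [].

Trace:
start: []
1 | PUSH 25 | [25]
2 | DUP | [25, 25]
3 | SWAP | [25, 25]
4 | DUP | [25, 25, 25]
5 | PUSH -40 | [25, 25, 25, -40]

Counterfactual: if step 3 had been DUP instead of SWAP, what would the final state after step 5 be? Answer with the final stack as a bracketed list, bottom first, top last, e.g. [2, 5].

[25, 25, 25, 25, -40]

(re-executing from step 3 with the substitution; state before step 3: [25, 25])
3 | DUP | [25, 25, 25]
4 | DUP | [25, 25, 25, 25]
5 | PUSH -40 | [25, 25, 25, 25, -40]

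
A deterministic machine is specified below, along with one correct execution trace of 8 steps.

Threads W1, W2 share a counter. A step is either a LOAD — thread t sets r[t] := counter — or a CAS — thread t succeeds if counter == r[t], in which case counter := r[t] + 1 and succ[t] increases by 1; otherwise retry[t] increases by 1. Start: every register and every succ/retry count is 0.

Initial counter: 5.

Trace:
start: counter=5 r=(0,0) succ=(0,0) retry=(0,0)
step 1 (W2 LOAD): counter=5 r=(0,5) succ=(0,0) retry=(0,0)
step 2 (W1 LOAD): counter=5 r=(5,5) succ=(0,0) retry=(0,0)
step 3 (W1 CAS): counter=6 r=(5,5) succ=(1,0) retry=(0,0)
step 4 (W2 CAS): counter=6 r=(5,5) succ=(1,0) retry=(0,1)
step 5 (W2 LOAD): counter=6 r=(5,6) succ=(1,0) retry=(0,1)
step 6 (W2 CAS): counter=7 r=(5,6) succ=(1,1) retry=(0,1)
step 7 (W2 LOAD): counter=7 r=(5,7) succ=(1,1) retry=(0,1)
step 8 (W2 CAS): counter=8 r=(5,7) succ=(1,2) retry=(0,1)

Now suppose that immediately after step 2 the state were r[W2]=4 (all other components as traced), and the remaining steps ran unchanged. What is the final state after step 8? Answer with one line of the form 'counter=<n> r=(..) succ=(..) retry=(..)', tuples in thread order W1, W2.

state after step 2 := counter=5 r=(5,4) succ=(0,0) retry=(0,0)
step 3 (W1 CAS): counter=6 r=(5,4) succ=(1,0) retry=(0,0)
step 4 (W2 CAS): counter=6 r=(5,4) succ=(1,0) retry=(0,1)
step 5 (W2 LOAD): counter=6 r=(5,6) succ=(1,0) retry=(0,1)
step 6 (W2 CAS): counter=7 r=(5,6) succ=(1,1) retry=(0,1)
step 7 (W2 LOAD): counter=7 r=(5,7) succ=(1,1) retry=(0,1)
step 8 (W2 CAS): counter=8 r=(5,7) succ=(1,2) retry=(0,1)

counter=8 r=(5,7) succ=(1,2) retry=(0,1)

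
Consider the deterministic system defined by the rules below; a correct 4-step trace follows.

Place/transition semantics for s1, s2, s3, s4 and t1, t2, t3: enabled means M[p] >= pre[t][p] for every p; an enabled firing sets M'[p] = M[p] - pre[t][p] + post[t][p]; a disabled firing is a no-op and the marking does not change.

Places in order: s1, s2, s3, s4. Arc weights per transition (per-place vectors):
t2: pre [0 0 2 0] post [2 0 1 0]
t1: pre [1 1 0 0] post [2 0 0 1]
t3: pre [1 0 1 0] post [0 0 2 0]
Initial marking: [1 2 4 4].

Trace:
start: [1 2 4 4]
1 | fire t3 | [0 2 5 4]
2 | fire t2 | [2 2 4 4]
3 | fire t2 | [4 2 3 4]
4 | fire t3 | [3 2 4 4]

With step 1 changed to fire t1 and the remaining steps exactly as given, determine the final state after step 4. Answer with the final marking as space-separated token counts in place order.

5 1 3 5

(re-executing from step 1 with the substitution; state before step 1: [1 2 4 4])
1 | fire t1 | [2 1 4 5]
2 | fire t2 | [4 1 3 5]
3 | fire t2 | [6 1 2 5]
4 | fire t3 | [5 1 3 5]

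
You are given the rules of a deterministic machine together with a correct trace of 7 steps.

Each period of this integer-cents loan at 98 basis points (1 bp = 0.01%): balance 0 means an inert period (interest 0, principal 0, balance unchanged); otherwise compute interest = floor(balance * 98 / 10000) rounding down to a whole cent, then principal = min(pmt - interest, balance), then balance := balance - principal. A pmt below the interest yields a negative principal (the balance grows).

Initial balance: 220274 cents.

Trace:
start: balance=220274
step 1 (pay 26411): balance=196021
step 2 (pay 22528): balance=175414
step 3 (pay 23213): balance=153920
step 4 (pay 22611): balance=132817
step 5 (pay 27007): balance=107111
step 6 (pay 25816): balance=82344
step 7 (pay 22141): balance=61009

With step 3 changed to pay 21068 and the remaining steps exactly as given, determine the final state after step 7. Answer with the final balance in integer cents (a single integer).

(re-executing from step 3 with the substitution; state before step 3: balance=175414)
step 3 (pay 21068): balance=156065
step 4 (pay 22611): balance=134983
step 5 (pay 27007): balance=109298
step 6 (pay 25816): balance=84553
step 7 (pay 22141): balance=63240

63240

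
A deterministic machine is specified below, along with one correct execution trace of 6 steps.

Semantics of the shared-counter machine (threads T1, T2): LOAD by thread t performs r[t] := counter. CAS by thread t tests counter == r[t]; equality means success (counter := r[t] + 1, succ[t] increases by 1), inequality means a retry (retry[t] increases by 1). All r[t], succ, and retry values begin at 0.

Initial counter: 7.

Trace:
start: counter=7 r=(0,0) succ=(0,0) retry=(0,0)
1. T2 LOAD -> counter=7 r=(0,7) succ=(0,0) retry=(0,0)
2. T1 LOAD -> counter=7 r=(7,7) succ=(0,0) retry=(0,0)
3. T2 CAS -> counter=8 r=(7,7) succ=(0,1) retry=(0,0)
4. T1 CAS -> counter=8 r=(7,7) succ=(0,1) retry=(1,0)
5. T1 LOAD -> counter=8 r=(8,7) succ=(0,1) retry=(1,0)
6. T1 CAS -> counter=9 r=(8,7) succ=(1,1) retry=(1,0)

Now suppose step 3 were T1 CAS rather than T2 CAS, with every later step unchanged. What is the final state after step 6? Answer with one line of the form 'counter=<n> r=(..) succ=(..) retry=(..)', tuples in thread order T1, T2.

counter=9 r=(8,7) succ=(2,0) retry=(1,0)

(re-executing from step 3 with the substitution; state before step 3: counter=7 r=(7,7) succ=(0,0) retry=(0,0))
3. T1 CAS -> counter=8 r=(7,7) succ=(1,0) retry=(0,0)
4. T1 CAS -> counter=8 r=(7,7) succ=(1,0) retry=(1,0)
5. T1 LOAD -> counter=8 r=(8,7) succ=(1,0) retry=(1,0)
6. T1 CAS -> counter=9 r=(8,7) succ=(2,0) retry=(1,0)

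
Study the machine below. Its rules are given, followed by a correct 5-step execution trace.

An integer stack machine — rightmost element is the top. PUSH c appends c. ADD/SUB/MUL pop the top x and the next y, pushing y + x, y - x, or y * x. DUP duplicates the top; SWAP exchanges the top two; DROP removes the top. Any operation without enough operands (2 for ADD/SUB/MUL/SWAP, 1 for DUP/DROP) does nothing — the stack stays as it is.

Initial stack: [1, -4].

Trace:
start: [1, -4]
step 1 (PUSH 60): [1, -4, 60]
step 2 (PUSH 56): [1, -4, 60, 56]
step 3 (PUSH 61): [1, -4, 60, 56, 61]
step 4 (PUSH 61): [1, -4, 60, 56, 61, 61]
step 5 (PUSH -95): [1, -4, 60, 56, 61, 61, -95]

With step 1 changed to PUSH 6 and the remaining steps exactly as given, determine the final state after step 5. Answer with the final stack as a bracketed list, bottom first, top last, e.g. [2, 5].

(re-executing from step 1 with the substitution; state before step 1: [1, -4])
step 1 (PUSH 6): [1, -4, 6]
step 2 (PUSH 56): [1, -4, 6, 56]
step 3 (PUSH 61): [1, -4, 6, 56, 61]
step 4 (PUSH 61): [1, -4, 6, 56, 61, 61]
step 5 (PUSH -95): [1, -4, 6, 56, 61, 61, -95]

[1, -4, 6, 56, 61, 61, -95]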